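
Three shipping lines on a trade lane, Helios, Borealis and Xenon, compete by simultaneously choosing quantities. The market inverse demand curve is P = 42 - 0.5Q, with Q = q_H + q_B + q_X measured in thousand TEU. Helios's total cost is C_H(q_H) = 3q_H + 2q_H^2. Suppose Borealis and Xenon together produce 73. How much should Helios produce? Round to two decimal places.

0.50

With rivals' combined output fixed at 73, Helios's profit is π_H = (42 - (1/2)·73 - (1/2)q_H)q_H - (3q_H + 2q_H²) = (11/2 - (1/2)q_H)q_H - (3q_H + 2q_H²).
∂π_H/∂q_H = 5/2 - 5q_H = 0, so q_H = 1/2.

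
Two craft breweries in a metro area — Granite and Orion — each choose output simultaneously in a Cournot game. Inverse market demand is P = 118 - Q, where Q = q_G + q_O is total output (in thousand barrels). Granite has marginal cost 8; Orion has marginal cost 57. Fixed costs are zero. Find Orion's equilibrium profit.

16

Granite's profit: π_G = (118 - Q)q_G - (8q_G). Setting ∂π_G/∂q_G = 0: 110 - 2q_G - (q_O) = 0.
Orion's profit: π_O = (118 - Q)q_O - (57q_O). Setting ∂π_O/∂q_O = 0: 61 - 2q_O - (q_G) = 0.
Best responses: q_G = (110 - q_O)/2, q_O = (61 - q_G)/2.
Solving the pair: q_G = 53, q_O = 4.
Price P = 118 - 57 = 61.
Orion's profit: (61 - 57)·4 = 16.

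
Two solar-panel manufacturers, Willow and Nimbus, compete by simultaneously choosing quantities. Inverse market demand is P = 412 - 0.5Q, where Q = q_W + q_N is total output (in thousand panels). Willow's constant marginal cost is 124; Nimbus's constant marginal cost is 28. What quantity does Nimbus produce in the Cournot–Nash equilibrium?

320

Willow's profit: π_W = (412 - 0.5Q)q_W - (124q_W). Setting ∂π_W/∂q_W = 0: 288 - q_W - (1/2)(q_N) = 0.
Nimbus's first-order condition: 384 - q_N - (1/2)(q_W) = 0.
Rearranging gives the reaction functions q_W = (288 - (1/2)q_N) and q_N = (384 - (1/2)q_W).
Solving the pair: q_W = 128, q_N = 320.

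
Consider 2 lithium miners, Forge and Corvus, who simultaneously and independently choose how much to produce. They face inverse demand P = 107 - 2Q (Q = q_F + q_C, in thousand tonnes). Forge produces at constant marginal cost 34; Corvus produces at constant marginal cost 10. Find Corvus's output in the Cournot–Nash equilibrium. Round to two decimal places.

20.17

Forge's profit: π_F = (107 - 2Q)q_F - (34q_F). Setting ∂π_F/∂q_F = 0: 73 - 4q_F - 2(q_C) = 0.
Corvus's first-order condition: 97 - 4q_C - 2(q_F) = 0.
Rearranging gives the reaction functions q_F = (73 - 2q_C)/4 and q_C = (97 - 2q_F)/4.
Substituting one into the other gives q_F = 49/6 and q_C = 121/6.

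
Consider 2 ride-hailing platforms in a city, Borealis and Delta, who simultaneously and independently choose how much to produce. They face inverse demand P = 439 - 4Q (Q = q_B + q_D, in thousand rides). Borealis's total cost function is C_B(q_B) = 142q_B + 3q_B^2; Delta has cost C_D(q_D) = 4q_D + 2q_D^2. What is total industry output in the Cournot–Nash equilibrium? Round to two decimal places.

44.25

Borealis's profit: π_B = (439 - 4Q)q_B - (142q_B + 3q_B²). Setting ∂π_B/∂q_B = 0: 297 - 14q_B - 4(q_D) = 0.
Delta's first-order condition: 435 - 12q_D - 4(q_B) = 0.
So q_B = (297 - 4q_D)/14 and q_D = (435 - 4q_B)/12.
Solving the pair: q_B = 12, q_D = 129/4.
Total output Q = 12 + 129/4 = 177/4.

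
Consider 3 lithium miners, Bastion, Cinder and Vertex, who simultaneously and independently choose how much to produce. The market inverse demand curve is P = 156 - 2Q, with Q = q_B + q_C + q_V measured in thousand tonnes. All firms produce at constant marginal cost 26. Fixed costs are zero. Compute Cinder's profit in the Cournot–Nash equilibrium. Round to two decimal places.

A representative firm's profit is π_i = q_i(156 - 2Q) - 26q_i.
First-order condition (treating rivals' output as given): 130 - 4q_i - 2·Σ_{j≠i} q_j = 0.
With identical firms every q_j equals q_i, so Σ_{j≠i} q_j = 2q_i and 130 = 8q_i, giving q_i = 65/4.
Price P = 156 - 2·(195/4) = 117/2.
Cinder's profit: (117/2 - 26)·(65/4) = 528.1250.

528.13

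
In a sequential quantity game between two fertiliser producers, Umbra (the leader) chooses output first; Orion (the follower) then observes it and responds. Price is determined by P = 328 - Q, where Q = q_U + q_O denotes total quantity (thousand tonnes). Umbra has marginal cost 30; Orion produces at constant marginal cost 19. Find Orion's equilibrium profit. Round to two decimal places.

6847.56

The follower Orion best-responds to any q_U: π_O = (328 - Q)q_O - 19q_O.
Setting the follower's marginal profit to zero, 309 - q_U - 2q_O = 0, i.e. q_O = (309 - q_U)/2.
The leader anticipates this reaction. Substituting into P = 328 - Q gives P = 347/2 - (1/2)q_U, so π_U = (347/2 - (1/2)q_U)q_U - 30q_U.
Maximising: ∂π_U/∂q_U = 287/2 - q_U = 0, giving q_U = 287/2.
Then q_O = (309 - 287/2)/2 = 331/4.
Price P = 328 - 905/4 = 407/4.
Orion's profit: (407/4 - 19)·(331/4) = 6847.5625.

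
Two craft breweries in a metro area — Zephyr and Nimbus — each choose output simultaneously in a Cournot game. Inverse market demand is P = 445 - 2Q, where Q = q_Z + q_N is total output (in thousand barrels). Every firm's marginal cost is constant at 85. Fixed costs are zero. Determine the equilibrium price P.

205

Each firm earns π_i = (445 - 2Q)q_i - 85q_i.
Setting ∂π_i/∂q_i = 0 with rivals' quantities fixed: 360 - 4q_i - 2q_j = 0.
By symmetry each firm produces the same amount; substituting q_j = q_i yields q_i = 360/6 = 60.
Total output Q = 120, so price P = 445 - 2·120 = 205.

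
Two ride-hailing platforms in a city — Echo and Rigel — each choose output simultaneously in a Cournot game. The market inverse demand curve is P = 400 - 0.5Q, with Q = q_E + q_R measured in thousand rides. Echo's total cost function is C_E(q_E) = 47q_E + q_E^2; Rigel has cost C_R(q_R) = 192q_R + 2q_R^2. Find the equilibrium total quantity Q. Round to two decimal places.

142.95

Echo's profit: π_E = (400 - 0.5Q)q_E - (47q_E + q_E²). Setting ∂π_E/∂q_E = 0: 353 - 3q_E - (1/2)(q_R) = 0.
Rigel's first-order condition: 208 - 5q_R - (1/2)(q_E) = 0.
So q_E = (353 - (1/2)q_R)/3 and q_R = (208 - (1/2)q_E)/5.
Substituting one into the other gives q_E = 112.6102 and q_R = 1790/59.
Total output Q = 112.6102 + 1790/59 = 142.9492.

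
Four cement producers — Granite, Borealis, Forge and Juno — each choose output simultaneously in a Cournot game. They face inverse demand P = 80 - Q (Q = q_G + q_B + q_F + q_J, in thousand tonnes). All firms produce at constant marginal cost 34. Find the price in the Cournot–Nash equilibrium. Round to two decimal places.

A representative firm's profit is π_i = q_i(80 - Q) - 34q_i.
Setting ∂π_i/∂q_i = 0 with rivals' quantities fixed: 46 - 2q_i - Σ_{j≠i} q_j = 0.
By symmetry each firm produces the same amount; substituting Σ_{j≠i} q_j = 3q_i yields q_i = 46/5.
Total output Q = 184/5, so price P = 80 - 184/5 = 216/5.

43.20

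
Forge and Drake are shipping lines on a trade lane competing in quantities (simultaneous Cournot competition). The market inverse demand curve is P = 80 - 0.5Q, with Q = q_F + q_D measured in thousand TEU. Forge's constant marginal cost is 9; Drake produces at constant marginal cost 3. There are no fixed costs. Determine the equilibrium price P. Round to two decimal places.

30.67

Forge's profit: π_F = (80 - 0.5Q)q_F - (9q_F). Setting ∂π_F/∂q_F = 0: 71 - q_F - (1/2)(q_D) = 0.
Drake's profit: π_D = (80 - 0.5Q)q_D - (3q_D). Setting ∂π_D/∂q_D = 0: 77 - q_D - (1/2)(q_F) = 0.
Rearranging gives the reaction functions q_F = (71 - (1/2)q_D) and q_D = (77 - (1/2)q_F).
Substituting one into the other gives q_F = 130/3 and q_D = 166/3.
Total output Q = 296/3, so price P = 80 - (1/2)·(296/3) = 92/3.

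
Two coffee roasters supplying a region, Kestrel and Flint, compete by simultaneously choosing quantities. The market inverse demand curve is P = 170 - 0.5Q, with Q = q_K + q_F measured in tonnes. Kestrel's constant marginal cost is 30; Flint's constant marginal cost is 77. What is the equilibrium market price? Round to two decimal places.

Kestrel's profit: π_K = (170 - 0.5Q)q_K - (30q_K). Setting ∂π_K/∂q_K = 0: 140 - q_K - (1/2)(q_F) = 0.
Flint's profit: π_F = (170 - 0.5Q)q_F - (77q_F). Setting ∂π_F/∂q_F = 0: 93 - q_F - (1/2)(q_K) = 0.
Best responses: q_K = (140 - (1/2)q_F), q_F = (93 - (1/2)q_K).
Solving the pair: q_K = 374/3, q_F = 92/3.
Total output Q = 466/3, so price P = 170 - (1/2)·(466/3) = 277/3.

92.33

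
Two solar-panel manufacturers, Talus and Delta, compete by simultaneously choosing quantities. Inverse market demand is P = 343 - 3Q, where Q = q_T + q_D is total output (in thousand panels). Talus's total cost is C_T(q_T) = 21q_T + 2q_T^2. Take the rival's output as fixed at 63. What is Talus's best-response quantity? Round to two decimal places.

With the rival's output fixed at 63, Talus's profit is π_T = (343 - 3·63 - 3q_T)q_T - (21q_T + 2q_T²) = (154 - 3q_T)q_T - (21q_T + 2q_T²).
∂π_T/∂q_T = 133 - 10q_T = 0, so q_T = 133/10.

13.30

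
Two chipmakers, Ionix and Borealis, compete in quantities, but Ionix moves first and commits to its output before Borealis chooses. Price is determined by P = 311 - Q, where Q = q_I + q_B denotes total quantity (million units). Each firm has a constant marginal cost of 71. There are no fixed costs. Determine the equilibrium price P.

The follower Borealis best-responds to any q_I: π_B = (311 - Q)q_B - 71q_B.
∂π_B/∂q_B = 240 - q_I - 2q_B = 0 gives the reaction function q_B = (240 - q_I)/2.
The leader anticipates this reaction. Substituting into P = 311 - Q gives P = 191 - (1/2)q_I, so π_I = (191 - (1/2)q_I)q_I - 71q_I.
Leader FOC: 120 - q_I = 0, so q_I = 120.
Then q_B = (240 - 120)/2 = 60.
Total output Q = 180, so price P = 311 - 180 = 131.

131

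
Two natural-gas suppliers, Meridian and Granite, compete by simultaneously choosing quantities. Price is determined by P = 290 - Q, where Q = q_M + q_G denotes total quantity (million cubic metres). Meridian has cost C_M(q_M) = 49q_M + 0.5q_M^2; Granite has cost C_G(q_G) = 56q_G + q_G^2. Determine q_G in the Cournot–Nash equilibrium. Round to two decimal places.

41.91

Meridian's profit: π_M = (290 - Q)q_M - (49q_M + (1/2)q_M²). Setting ∂π_M/∂q_M = 0: 241 - 3q_M - (q_G) = 0.
Granite's first-order condition: 234 - 4q_G - (q_M) = 0.
So q_M = (241 - q_G)/3 and q_G = (234 - q_M)/4.
Substituting one into the other gives q_M = 730/11 and q_G = 461/11.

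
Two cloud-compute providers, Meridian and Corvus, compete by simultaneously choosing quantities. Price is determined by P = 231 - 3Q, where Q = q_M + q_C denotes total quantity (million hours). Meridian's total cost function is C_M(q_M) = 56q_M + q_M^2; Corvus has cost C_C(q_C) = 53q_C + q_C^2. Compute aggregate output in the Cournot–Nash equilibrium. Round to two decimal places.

Meridian's profit: π_M = (231 - 3Q)q_M - (56q_M + q_M²). Setting ∂π_M/∂q_M = 0: 175 - 8q_M - 3(q_C) = 0.
Corvus's first-order condition: 178 - 8q_C - 3(q_M) = 0.
Best responses: q_M = (175 - 3q_C)/8, q_C = (178 - 3q_M)/8.
Solving the pair: q_M = 866/55, q_C = 899/55.
Total output Q = 866/55 + 899/55 = 353/11.

32.09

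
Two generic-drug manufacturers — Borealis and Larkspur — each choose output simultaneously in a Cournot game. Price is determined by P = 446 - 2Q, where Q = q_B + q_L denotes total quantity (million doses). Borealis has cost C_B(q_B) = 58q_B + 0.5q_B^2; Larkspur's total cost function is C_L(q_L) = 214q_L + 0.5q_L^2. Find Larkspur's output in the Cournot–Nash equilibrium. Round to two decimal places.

Borealis's profit: π_B = (446 - 2Q)q_B - (58q_B + (1/2)q_B²). Setting ∂π_B/∂q_B = 0: 388 - 5q_B - 2(q_L) = 0.
Larkspur's first-order condition: 232 - 5q_L - 2(q_B) = 0.
Best responses: q_B = (388 - 2q_L)/5, q_L = (232 - 2q_B)/5.
Substituting one into the other gives q_B = 492/7 and q_L = 128/7.

18.29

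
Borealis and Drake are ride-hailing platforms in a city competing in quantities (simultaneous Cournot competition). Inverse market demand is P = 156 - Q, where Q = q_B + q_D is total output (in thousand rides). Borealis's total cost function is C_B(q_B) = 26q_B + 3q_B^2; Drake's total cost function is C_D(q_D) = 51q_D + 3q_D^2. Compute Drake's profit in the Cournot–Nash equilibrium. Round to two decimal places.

Borealis's profit: π_B = (156 - Q)q_B - (26q_B + 3q_B²). Setting ∂π_B/∂q_B = 0: 130 - 8q_B - (q_D) = 0.
Drake's first-order condition: 105 - 8q_D - (q_B) = 0.
Best responses: q_B = (130 - q_D)/8, q_D = (105 - q_B)/8.
Substituting one into the other gives q_B = 935/63 and q_D = 710/63.
Price P = 156 - 235/9 = 1169/9.
Drake's profit: (1169/9)·(710/63) - 51·(710/63) - 3(710/63)² = 508.0373.

508.04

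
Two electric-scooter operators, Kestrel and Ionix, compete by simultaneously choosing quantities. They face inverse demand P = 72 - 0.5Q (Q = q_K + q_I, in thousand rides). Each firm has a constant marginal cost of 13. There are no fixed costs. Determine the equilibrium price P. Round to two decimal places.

32.67

Each firm earns π_i = (72 - 0.5Q)q_i - 13q_i.
Setting ∂π_i/∂q_i = 0 with rivals' quantities fixed: 59 - q_i - (1/2)q_j = 0.
With identical firms every q_j equals q_i, so q_j = q_i and 59 = (3/2)q_i, giving q_i = 118/3.
Total output Q = 236/3, so price P = 72 - (1/2)·(236/3) = 98/3.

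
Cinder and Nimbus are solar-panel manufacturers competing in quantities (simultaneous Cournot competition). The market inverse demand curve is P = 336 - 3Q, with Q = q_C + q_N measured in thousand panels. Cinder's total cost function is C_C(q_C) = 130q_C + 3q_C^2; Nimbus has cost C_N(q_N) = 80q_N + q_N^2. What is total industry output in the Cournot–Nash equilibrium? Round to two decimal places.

Cinder's profit: π_C = (336 - 3Q)q_C - (130q_C + 3q_C²). Setting ∂π_C/∂q_C = 0: 206 - 12q_C - 3(q_N) = 0.
Nimbus's first-order condition: 256 - 8q_N - 3(q_C) = 0.
So q_C = (206 - 3q_N)/12 and q_N = (256 - 3q_C)/8.
Substituting one into the other gives q_C = 880/87 and q_N = 818/29.
Total output Q = 880/87 + 818/29 = 38.3218.

38.32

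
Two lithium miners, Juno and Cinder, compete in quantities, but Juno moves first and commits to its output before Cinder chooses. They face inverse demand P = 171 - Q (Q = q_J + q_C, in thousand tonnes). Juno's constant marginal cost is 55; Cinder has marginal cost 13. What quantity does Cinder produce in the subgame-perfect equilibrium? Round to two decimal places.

60.50

Solve by backward induction. Given q_J, the follower Cinder maximises π_C = (171 - q_J - q_C)q_C - 13q_C.
Setting the follower's marginal profit to zero, 158 - q_J - 2q_C = 0, i.e. q_C = (158 - q_J)/2.
The leader anticipates this reaction. Substituting into P = 171 - Q gives P = 92 - (1/2)q_J, so π_J = (92 - (1/2)q_J)q_J - 55q_J.
Maximising: ∂π_J/∂q_J = 37 - q_J = 0, giving q_J = 37.
Then q_C = (158 - 37)/2 = 121/2.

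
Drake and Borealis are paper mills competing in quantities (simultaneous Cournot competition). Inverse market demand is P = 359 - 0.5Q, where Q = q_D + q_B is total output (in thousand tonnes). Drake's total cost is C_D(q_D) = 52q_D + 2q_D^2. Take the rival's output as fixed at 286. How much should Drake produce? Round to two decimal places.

32.80

With the rival's output fixed at 286, Drake's profit is π_D = (359 - (1/2)·286 - (1/2)q_D)q_D - (52q_D + 2q_D²) = (216 - (1/2)q_D)q_D - (52q_D + 2q_D²).
∂π_D/∂q_D = 164 - 5q_D = 0, so q_D = 164/5.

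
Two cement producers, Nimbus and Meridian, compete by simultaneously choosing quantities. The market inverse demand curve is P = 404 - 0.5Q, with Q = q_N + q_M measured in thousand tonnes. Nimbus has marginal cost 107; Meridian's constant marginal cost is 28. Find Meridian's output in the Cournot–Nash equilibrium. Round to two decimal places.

303.33

Nimbus's profit: π_N = (404 - 0.5Q)q_N - (107q_N). Setting ∂π_N/∂q_N = 0: 297 - q_N - (1/2)(q_M) = 0.
Meridian's profit: π_M = (404 - 0.5Q)q_M - (28q_M). Setting ∂π_M/∂q_M = 0: 376 - q_M - (1/2)(q_N) = 0.
So q_N = (297 - (1/2)q_M) and q_M = (376 - (1/2)q_N).
Substituting one into the other gives q_N = 436/3 and q_M = 910/3.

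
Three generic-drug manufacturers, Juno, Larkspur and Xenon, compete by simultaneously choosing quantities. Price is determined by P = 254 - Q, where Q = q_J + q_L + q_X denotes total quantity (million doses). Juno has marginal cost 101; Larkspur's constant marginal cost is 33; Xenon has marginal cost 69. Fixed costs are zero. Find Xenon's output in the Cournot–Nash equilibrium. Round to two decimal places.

Juno's profit: π_J = (254 - Q)q_J - (101q_J). Setting ∂π_J/∂q_J = 0: 153 - 2q_J - (q_L + q_X) = 0.
Larkspur's profit: π_L = (254 - Q)q_L - (33q_L). Setting ∂π_L/∂q_L = 0: 221 - 2q_L - (q_J + q_X) = 0.
Xenon's profit: π_X = (254 - Q)q_X - (69q_X). Setting ∂π_X/∂q_X = 0: 185 - 2q_X - (q_J + q_L) = 0.
Summing all 3 equations gives 559 − 4Q = 0, hence Q = 559/4.
Back-substituting: q_J = (153 − 559/4) = 53/4, q_L = (221 − 559/4) = 325/4, q_X = (185 − 559/4) = 181/4.

45.25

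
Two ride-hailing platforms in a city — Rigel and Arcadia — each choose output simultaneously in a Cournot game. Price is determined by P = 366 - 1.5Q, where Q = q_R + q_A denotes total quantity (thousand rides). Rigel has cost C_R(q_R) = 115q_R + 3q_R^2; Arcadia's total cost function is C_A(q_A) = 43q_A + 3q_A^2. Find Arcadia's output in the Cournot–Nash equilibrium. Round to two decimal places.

Rigel's profit: π_R = (366 - 1.5Q)q_R - (115q_R + 3q_R²). Setting ∂π_R/∂q_R = 0: 251 - 9q_R - (3/2)(q_A) = 0.
Arcadia's first-order condition: 323 - 9q_A - (3/2)(q_R) = 0.
Best responses: q_R = (251 - (3/2)q_A)/9, q_A = (323 - (3/2)q_R)/9.
Solving the pair: q_R = 338/15, q_A = 482/15.

32.13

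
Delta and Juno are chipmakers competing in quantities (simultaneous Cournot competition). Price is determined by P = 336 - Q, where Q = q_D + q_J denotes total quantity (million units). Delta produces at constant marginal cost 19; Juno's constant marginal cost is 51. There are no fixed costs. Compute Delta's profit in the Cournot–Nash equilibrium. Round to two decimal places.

Delta's profit: π_D = (336 - Q)q_D - (19q_D). Setting ∂π_D/∂q_D = 0: 317 - 2q_D - (q_J) = 0.
Juno's first-order condition: 285 - 2q_J - (q_D) = 0.
Rearranging gives the reaction functions q_D = (317 - q_J)/2 and q_J = (285 - q_D)/2.
Solving the pair: q_D = 349/3, q_J = 253/3.
Price P = 336 - 602/3 = 406/3.
Delta's profit: (406/3 - 19)·(349/3) = 13533.4444.

13533.44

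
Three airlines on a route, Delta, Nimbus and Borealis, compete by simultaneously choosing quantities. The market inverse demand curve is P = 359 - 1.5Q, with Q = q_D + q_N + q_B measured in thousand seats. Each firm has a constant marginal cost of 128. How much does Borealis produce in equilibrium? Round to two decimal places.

A representative firm's profit is π_i = q_i(359 - 1.5Q) - 128q_i.
First-order condition (treating rivals' output as given): 231 - 3q_i - (3/2)·Σ_{j≠i} q_j = 0.
By symmetry each firm produces the same amount; substituting Σ_{j≠i} q_j = 2q_i yields q_i = 231/6 = 77/2.

38.50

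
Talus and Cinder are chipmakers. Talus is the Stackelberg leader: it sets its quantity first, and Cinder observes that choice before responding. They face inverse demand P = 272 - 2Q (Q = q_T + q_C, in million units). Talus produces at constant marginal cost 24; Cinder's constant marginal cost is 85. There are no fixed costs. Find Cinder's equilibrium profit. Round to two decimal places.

132.03

Solve by backward induction. Given q_T, the follower Cinder maximises π_C = (272 - 2q_T - 2q_C)q_C - 85q_C.
∂π_C/∂q_C = 187 - 2q_T - 4q_C = 0 gives the reaction function q_C = (187 - 2q_T)/4.
The leader anticipates this reaction. Substituting into P = 272 - 2Q gives P = 357/2 - q_T, so π_T = (357/2 - q_T)q_T - 24q_T.
Leader FOC: 309/2 - 2q_T = 0, so q_T = 309/4.
Then q_C = (187 - 2·(309/4))/4 = 65/8.
Price P = 272 - 2·(683/8) = 405/4.
Cinder's profit: (405/4 - 85)·(65/8) = 132.0313.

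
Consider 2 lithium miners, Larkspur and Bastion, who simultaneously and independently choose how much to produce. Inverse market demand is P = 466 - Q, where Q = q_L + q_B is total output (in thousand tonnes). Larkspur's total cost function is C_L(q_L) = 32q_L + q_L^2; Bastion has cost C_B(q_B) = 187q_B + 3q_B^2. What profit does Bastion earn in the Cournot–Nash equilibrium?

Larkspur's profit: π_L = (466 - Q)q_L - (32q_L + q_L²). Setting ∂π_L/∂q_L = 0: 434 - 4q_L - (q_B) = 0.
Bastion's first-order condition: 279 - 8q_B - (q_L) = 0.
So q_L = (434 - q_B)/4 and q_B = (279 - q_L)/8.
Substituting one into the other gives q_L = 103 and q_B = 22.
Price P = 466 - 125 = 341.
Bastion's profit: 341·22 - 187·22 - 3·22² = 1936.

1936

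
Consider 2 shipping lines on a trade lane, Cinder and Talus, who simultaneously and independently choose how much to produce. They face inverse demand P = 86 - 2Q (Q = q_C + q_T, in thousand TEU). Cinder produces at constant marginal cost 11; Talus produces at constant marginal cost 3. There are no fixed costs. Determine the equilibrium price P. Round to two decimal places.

33.33

Cinder's profit: π_C = (86 - 2Q)q_C - (11q_C). Setting ∂π_C/∂q_C = 0: 75 - 4q_C - 2(q_T) = 0.
Talus's first-order condition: 83 - 4q_T - 2(q_C) = 0.
Rearranging gives the reaction functions q_C = (75 - 2q_T)/4 and q_T = (83 - 2q_C)/4.
Solving the pair: q_C = 67/6, q_T = 91/6.
Total output Q = 79/3, so price P = 86 - 2·(79/3) = 100/3.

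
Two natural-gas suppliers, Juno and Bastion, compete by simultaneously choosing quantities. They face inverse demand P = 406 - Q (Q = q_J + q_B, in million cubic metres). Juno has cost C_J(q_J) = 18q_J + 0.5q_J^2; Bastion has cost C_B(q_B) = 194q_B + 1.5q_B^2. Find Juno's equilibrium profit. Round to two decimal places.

22851.92

Juno's profit: π_J = (406 - Q)q_J - (18q_J + (1/2)q_J²). Setting ∂π_J/∂q_J = 0: 388 - 3q_J - (q_B) = 0.
Bastion's first-order condition: 212 - 5q_B - (q_J) = 0.
So q_J = (388 - q_B)/3 and q_B = (212 - q_J)/5.
Substituting one into the other gives q_J = 864/7 and q_B = 124/7.
Price P = 406 - 988/7 = 1854/7.
Juno's profit: (1854/7)·(864/7) - 18·(864/7) - (1/2)(864/7)² = 22851.9184.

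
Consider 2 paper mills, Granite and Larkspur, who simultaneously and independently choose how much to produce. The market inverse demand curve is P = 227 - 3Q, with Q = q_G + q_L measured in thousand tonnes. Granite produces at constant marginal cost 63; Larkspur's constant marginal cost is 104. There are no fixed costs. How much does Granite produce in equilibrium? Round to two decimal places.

22.78

Granite's profit: π_G = (227 - 3Q)q_G - (63q_G). Setting ∂π_G/∂q_G = 0: 164 - 6q_G - 3(q_L) = 0.
Larkspur's profit: π_L = (227 - 3Q)q_L - (104q_L). Setting ∂π_L/∂q_L = 0: 123 - 6q_L - 3(q_G) = 0.
Best responses: q_G = (164 - 3q_L)/6, q_L = (123 - 3q_G)/6.
Solving the pair: q_G = 205/9, q_L = 82/9.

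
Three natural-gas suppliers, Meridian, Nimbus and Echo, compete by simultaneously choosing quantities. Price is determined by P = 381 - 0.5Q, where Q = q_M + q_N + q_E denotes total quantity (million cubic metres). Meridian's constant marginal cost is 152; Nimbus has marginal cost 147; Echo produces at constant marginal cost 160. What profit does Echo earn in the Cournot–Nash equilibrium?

Meridian's profit: π_M = (381 - 0.5Q)q_M - (152q_M). Setting ∂π_M/∂q_M = 0: 229 - q_M - (1/2)(q_N + q_E) = 0.
Nimbus's profit: π_N = (381 - 0.5Q)q_N - (147q_N). Setting ∂π_N/∂q_N = 0: 234 - q_N - (1/2)(q_M + q_E) = 0.
Echo's profit: π_E = (381 - 0.5Q)q_E - (160q_E). Setting ∂π_E/∂q_E = 0: 221 - q_E - (1/2)(q_M + q_N) = 0.
Summing all 3 equations gives 684 − 2Q = 0, hence Q = 342.
Back-substituting: q_M = (229 − 171)/(1/2) = 116, q_N = (234 − 171)/(1/2) = 126, q_E = (221 − 171)/(1/2) = 100.
Price P = 381 - (1/2)·342 = 210.
Echo's profit: (210 - 160)·100 = 5000.

5000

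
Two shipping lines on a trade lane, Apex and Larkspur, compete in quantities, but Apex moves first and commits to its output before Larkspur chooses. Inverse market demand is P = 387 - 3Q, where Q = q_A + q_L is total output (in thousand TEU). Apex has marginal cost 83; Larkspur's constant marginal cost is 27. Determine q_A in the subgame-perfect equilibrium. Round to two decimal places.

Solve by backward induction. Given q_A, the follower Larkspur maximises π_L = (387 - 3q_A - 3q_L)q_L - 27q_L.
∂π_L/∂q_L = 360 - 3q_A - 6q_L = 0 gives the reaction function q_L = (360 - 3q_A)/6.
The leader anticipates this reaction. Substituting into P = 387 - 3Q gives P = 207 - (3/2)q_A, so π_A = (207 - (3/2)q_A)q_A - 83q_A.
Leader FOC: 124 - 3q_A = 0, so q_A = 124/3.
Then q_L = (360 - 3·(124/3))/6 = 118/3.

41.33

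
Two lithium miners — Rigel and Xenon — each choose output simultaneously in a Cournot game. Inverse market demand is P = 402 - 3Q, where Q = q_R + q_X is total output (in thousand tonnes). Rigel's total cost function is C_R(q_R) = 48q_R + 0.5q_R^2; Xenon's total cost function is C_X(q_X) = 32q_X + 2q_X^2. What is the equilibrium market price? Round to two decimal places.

207.34

Rigel's profit: π_R = (402 - 3Q)q_R - (48q_R + (1/2)q_R²). Setting ∂π_R/∂q_R = 0: 354 - 7q_R - 3(q_X) = 0.
Xenon's first-order condition: 370 - 10q_X - 3(q_R) = 0.
Rearranging gives the reaction functions q_R = (354 - 3q_X)/7 and q_X = (370 - 3q_R)/10.
Substituting one into the other gives q_R = 39.8361 and q_X = 1528/61.
Total output Q = 64.8852, so price P = 402 - 3·64.8852 = 207.3443.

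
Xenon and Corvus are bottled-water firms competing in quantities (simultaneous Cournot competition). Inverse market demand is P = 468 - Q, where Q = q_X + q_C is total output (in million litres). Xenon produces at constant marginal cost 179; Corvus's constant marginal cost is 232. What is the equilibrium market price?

293

Xenon's profit: π_X = (468 - Q)q_X - (179q_X). Setting ∂π_X/∂q_X = 0: 289 - 2q_X - (q_C) = 0.
Corvus's first-order condition: 236 - 2q_C - (q_X) = 0.
So q_X = (289 - q_C)/2 and q_C = (236 - q_X)/2.
Substituting one into the other gives q_X = 114 and q_C = 61.
Total output Q = 175, so price P = 468 - 175 = 293.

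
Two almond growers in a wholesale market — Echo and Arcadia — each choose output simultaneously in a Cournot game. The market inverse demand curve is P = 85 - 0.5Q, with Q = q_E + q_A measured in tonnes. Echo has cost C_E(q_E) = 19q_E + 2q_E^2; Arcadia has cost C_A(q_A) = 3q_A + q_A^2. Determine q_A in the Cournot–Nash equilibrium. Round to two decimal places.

Echo's profit: π_E = (85 - 0.5Q)q_E - (19q_E + 2q_E²). Setting ∂π_E/∂q_E = 0: 66 - 5q_E - (1/2)(q_A) = 0.
Arcadia's profit: π_A = (85 - 0.5Q)q_A - (3q_A + q_A²). Setting ∂π_A/∂q_A = 0: 82 - 3q_A - (1/2)(q_E) = 0.
So q_E = (66 - (1/2)q_A)/5 and q_A = (82 - (1/2)q_E)/3.
Substituting one into the other gives q_E = 628/59 and q_A = 1508/59.

25.56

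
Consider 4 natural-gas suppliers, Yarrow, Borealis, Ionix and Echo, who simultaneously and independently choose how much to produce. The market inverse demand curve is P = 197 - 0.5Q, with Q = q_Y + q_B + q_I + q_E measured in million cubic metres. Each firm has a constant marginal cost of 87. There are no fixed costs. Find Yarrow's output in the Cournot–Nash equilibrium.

44

Each firm earns π_i = (197 - 0.5Q)q_i - 87q_i.
First-order condition (treating rivals' output as given): 110 - q_i - (1/2)·Σ_{j≠i} q_j = 0.
By symmetry each firm produces the same amount; substituting Σ_{j≠i} q_j = 3q_i yields q_i = 110/(5/2) = 44.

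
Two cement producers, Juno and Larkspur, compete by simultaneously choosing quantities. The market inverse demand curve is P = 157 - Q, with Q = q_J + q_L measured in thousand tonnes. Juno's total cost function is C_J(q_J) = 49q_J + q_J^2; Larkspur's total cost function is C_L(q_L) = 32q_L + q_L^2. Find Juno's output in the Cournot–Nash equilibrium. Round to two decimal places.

Juno's profit: π_J = (157 - Q)q_J - (49q_J + q_J²). Setting ∂π_J/∂q_J = 0: 108 - 4q_J - (q_L) = 0.
Larkspur's first-order condition: 125 - 4q_L - (q_J) = 0.
Best responses: q_J = (108 - q_L)/4, q_L = (125 - q_J)/4.
Substituting one into the other gives q_J = 307/15 and q_L = 392/15.

20.47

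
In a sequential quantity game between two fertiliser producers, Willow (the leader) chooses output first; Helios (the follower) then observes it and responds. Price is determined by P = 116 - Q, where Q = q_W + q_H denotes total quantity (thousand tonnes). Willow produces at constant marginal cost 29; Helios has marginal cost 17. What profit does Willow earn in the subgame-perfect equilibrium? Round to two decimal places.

703.13

Solve by backward induction. Given q_W, the follower Helios maximises π_H = (116 - q_W - q_H)q_H - 17q_H.
Follower FOC: 99 - q_W - 2q_H = 0, so q_H(q_W) = (99 - q_W)/2.
Willow substitutes q_H(q_W) into its own profit: π_W = q_W(116 - q_W - (99 - q_W)/2) - 29q_W = (133/2 - (1/2)q_W)q_W - 29q_W.
Leader FOC: 75/2 - q_W = 0, so q_W = 75/2.
Then q_H = (99 - 75/2)/2 = 123/4.
Price P = 116 - 273/4 = 191/4.
Willow's profit: (191/4 - 29)·(75/2) = 703.1250.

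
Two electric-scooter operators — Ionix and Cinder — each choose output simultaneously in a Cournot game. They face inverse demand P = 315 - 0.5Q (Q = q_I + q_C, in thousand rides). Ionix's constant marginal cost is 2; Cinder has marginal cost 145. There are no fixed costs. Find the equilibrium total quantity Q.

322

Ionix's profit: π_I = (315 - 0.5Q)q_I - (2q_I). Setting ∂π_I/∂q_I = 0: 313 - q_I - (1/2)(q_C) = 0.
Cinder's first-order condition: 170 - q_C - (1/2)(q_I) = 0.
So q_I = (313 - (1/2)q_C) and q_C = (170 - (1/2)q_I).
Solving the pair: q_I = 304, q_C = 18.
Total output Q = 304 + 18 = 322.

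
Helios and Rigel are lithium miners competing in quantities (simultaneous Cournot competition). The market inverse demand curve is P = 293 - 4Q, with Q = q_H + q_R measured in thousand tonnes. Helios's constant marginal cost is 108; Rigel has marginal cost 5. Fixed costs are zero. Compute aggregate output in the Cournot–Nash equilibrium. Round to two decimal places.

Helios's profit: π_H = (293 - 4Q)q_H - (108q_H). Setting ∂π_H/∂q_H = 0: 185 - 8q_H - 4(q_R) = 0.
Rigel's profit: π_R = (293 - 4Q)q_R - (5q_R). Setting ∂π_R/∂q_R = 0: 288 - 8q_R - 4(q_H) = 0.
Rearranging gives the reaction functions q_H = (185 - 4q_R)/8 and q_R = (288 - 4q_H)/8.
Solving the pair: q_H = 41/6, q_R = 391/12.
Total output Q = 41/6 + 391/12 = 473/12.

39.42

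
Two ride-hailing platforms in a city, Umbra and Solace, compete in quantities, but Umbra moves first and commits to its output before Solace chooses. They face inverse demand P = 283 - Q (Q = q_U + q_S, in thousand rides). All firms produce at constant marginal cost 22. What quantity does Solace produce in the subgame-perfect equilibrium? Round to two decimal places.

65.25

The follower Solace best-responds to any q_U: π_S = (283 - Q)q_S - 22q_S.
∂π_S/∂q_S = 261 - q_U - 2q_S = 0 gives the reaction function q_S = (261 - q_U)/2.
The leader anticipates this reaction. Substituting into P = 283 - Q gives P = 305/2 - (1/2)q_U, so π_U = (305/2 - (1/2)q_U)q_U - 22q_U.
Leader FOC: 261/2 - q_U = 0, so q_U = 261/2.
Then q_S = (261 - 261/2)/2 = 261/4.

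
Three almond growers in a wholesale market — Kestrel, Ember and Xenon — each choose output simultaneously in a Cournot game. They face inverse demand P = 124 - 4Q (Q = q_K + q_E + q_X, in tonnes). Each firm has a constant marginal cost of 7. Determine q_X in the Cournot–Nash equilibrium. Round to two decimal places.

A representative firm's profit is π_i = q_i(124 - 4Q) - 7q_i.
Setting ∂π_i/∂q_i = 0 with rivals' quantities fixed: 117 - 8q_i - 4·Σ_{j≠i} q_j = 0.
By symmetry each firm produces the same amount; substituting Σ_{j≠i} q_j = 2q_i yields q_i = 117/16.

7.31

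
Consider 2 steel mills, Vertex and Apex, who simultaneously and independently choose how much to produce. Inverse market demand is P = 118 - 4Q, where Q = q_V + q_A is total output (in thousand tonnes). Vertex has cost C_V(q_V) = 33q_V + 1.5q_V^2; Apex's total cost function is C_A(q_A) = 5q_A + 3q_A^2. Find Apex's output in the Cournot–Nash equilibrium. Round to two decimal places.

6.54

Vertex's profit: π_V = (118 - 4Q)q_V - (33q_V + (3/2)q_V²). Setting ∂π_V/∂q_V = 0: 85 - 11q_V - 4(q_A) = 0.
Apex's first-order condition: 113 - 14q_A - 4(q_V) = 0.
Rearranging gives the reaction functions q_V = (85 - 4q_A)/11 and q_A = (113 - 4q_V)/14.
Substituting one into the other gives q_V = 123/23 and q_A = 301/46.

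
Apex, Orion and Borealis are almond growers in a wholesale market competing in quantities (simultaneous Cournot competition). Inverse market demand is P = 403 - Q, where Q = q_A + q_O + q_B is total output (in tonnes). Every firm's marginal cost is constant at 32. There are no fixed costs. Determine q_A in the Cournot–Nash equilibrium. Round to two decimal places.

92.75

A representative firm's profit is π_i = q_i(403 - Q) - 32q_i.
Setting ∂π_i/∂q_i = 0 with rivals' quantities fixed: 371 - 2q_i - Σ_{j≠i} q_j = 0.
By symmetry each firm produces the same amount; substituting Σ_{j≠i} q_j = 2q_i yields q_i = 371/4.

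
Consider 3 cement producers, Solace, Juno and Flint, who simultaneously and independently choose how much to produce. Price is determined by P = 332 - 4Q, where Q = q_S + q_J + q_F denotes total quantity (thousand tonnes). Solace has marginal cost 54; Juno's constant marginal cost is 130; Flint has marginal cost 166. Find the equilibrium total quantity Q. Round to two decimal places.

Solace's profit: π_S = (332 - 4Q)q_S - (54q_S). Setting ∂π_S/∂q_S = 0: 278 - 8q_S - 4(q_J + q_F) = 0.
Juno's profit: π_J = (332 - 4Q)q_J - (130q_J). Setting ∂π_J/∂q_J = 0: 202 - 8q_J - 4(q_S + q_F) = 0.
Flint's profit: π_F = (332 - 4Q)q_F - (166q_F). Setting ∂π_F/∂q_F = 0: 166 - 8q_F - 4(q_S + q_J) = 0.
Adding the 3 first-order conditions: 646 − 16Q = 0, so Q = 323/8.
Back-substituting: q_S = (278 − 323/2)/4 = 233/8, q_J = (202 − 323/2)/4 = 81/8, q_F = (166 − 323/2)/4 = 9/8.
Total output Q = 233/8 + 81/8 + 9/8 = 323/8.

40.38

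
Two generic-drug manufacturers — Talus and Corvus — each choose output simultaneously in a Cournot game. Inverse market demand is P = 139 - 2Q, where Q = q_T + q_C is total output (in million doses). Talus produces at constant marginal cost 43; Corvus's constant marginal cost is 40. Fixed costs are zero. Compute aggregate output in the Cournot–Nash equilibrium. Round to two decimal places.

32.50

Talus's profit: π_T = (139 - 2Q)q_T - (43q_T). Setting ∂π_T/∂q_T = 0: 96 - 4q_T - 2(q_C) = 0.
Corvus's first-order condition: 99 - 4q_C - 2(q_T) = 0.
Rearranging gives the reaction functions q_T = (96 - 2q_C)/4 and q_C = (99 - 2q_T)/4.
Substituting one into the other gives q_T = 31/2 and q_C = 17.
Total output Q = 31/2 + 17 = 65/2.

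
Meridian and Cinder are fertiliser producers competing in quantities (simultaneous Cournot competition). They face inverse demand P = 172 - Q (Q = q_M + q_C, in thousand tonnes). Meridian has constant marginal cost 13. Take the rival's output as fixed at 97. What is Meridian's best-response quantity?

With the rival's output fixed at 97, Meridian's profit is π_M = (172 - 97 - q_M)q_M - (13q_M) = (75 - q_M)q_M - (13q_M).
∂π_M/∂q_M = 62 - 2q_M = 0, so q_M = 31.

31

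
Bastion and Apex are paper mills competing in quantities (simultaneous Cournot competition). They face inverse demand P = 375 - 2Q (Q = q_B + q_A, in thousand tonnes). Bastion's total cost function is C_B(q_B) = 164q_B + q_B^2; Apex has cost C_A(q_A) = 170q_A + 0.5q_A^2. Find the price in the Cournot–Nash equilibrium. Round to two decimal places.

Bastion's profit: π_B = (375 - 2Q)q_B - (164q_B + q_B²). Setting ∂π_B/∂q_B = 0: 211 - 6q_B - 2(q_A) = 0.
Apex's first-order condition: 205 - 5q_A - 2(q_B) = 0.
Rearranging gives the reaction functions q_B = (211 - 2q_A)/6 and q_A = (205 - 2q_B)/5.
Substituting one into the other gives q_B = 645/26 and q_A = 404/13.
Total output Q = 1453/26, so price P = 375 - 2·(1453/26) = 263.2308.

263.23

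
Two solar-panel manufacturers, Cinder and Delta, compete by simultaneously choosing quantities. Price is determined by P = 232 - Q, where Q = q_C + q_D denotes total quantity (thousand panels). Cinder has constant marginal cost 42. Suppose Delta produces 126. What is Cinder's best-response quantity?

With the rival's output fixed at 126, Cinder's profit is π_C = (232 - 126 - q_C)q_C - (42q_C) = (106 - q_C)q_C - (42q_C).
∂π_C/∂q_C = 64 - 2q_C = 0, so q_C = 32.

32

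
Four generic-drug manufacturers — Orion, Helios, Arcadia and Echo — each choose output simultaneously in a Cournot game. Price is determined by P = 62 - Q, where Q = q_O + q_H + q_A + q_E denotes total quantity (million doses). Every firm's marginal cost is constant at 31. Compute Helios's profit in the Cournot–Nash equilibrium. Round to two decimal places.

Each firm earns π_i = (62 - Q)q_i - 31q_i.
First-order condition (treating rivals' output as given): 31 - 2q_i - Σ_{j≠i} q_j = 0.
With identical firms every q_j equals q_i, so Σ_{j≠i} q_j = 3q_i and 31 = 5q_i, giving q_i = 31/5.
Price P = 62 - 124/5 = 186/5.
Helios's profit: (186/5 - 31)·(31/5) = 961/25.

38.44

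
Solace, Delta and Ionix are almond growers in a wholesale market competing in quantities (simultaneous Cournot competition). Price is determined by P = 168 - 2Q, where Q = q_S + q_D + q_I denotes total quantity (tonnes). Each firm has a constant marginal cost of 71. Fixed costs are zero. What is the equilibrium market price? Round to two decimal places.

95.25

Each firm earns π_i = (168 - 2Q)q_i - 71q_i.
Setting ∂π_i/∂q_i = 0 with rivals' quantities fixed: 97 - 4q_i - 2·Σ_{j≠i} q_j = 0.
With identical firms every q_j equals q_i, so Σ_{j≠i} q_j = 2q_i and 97 = 8q_i, giving q_i = 97/8.
Total output Q = 291/8, so price P = 168 - 2·(291/8) = 381/4.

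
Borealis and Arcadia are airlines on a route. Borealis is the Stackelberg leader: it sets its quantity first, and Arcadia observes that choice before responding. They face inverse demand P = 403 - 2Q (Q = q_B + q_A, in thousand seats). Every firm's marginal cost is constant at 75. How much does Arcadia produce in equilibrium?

41

The follower Arcadia best-responds to any q_B: π_A = (403 - 2Q)q_A - 75q_A.
Setting the follower's marginal profit to zero, 328 - 2q_B - 4q_A = 0, i.e. q_A = (328 - 2q_B)/4.
The leader anticipates this reaction. Substituting into P = 403 - 2Q gives P = 239 - q_B, so π_B = (239 - q_B)q_B - 75q_B.
Maximising: ∂π_B/∂q_B = 164 - 2q_B = 0, giving q_B = 82.
Then q_A = (328 - 2·82)/4 = 41.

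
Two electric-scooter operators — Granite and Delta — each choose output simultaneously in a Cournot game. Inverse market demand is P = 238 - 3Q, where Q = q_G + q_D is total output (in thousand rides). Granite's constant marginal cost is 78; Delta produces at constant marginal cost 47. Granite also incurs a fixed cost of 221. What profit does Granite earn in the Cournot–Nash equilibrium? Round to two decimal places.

395.33

Granite's profit: π_G = (238 - 3Q)q_G - (78q_G). Setting ∂π_G/∂q_G = 0: 160 - 6q_G - 3(q_D) = 0.
Delta's profit: π_D = (238 - 3Q)q_D - (47q_D). Setting ∂π_D/∂q_D = 0: 191 - 6q_D - 3(q_G) = 0.
So q_G = (160 - 3q_D)/6 and q_D = (191 - 3q_G)/6.
Solving the pair: q_G = 43/3, q_D = 74/3.
Price P = 238 - 3·39 = 121.
Granite's profit: (121 - 78)·(43/3) - 221 = 1186/3.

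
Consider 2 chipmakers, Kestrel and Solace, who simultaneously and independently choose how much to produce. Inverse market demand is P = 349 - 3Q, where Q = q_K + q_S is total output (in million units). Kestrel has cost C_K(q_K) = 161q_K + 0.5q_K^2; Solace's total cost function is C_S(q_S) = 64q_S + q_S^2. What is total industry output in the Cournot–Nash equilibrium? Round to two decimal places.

Kestrel's profit: π_K = (349 - 3Q)q_K - (161q_K + (1/2)q_K²). Setting ∂π_K/∂q_K = 0: 188 - 7q_K - 3(q_S) = 0.
Solace's profit: π_S = (349 - 3Q)q_S - (64q_S + q_S²). Setting ∂π_S/∂q_S = 0: 285 - 8q_S - 3(q_K) = 0.
Best responses: q_K = (188 - 3q_S)/7, q_S = (285 - 3q_K)/8.
Substituting one into the other gives q_K = 649/47 and q_S = 1431/47.
Total output Q = 649/47 + 1431/47 = 44.2553.

44.26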